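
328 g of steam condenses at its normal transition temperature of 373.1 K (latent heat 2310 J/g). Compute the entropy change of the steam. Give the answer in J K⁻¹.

Heat released by the substance: Q = −mL = −328 × 2310 = −757680 J.
At constant T, ΔS = Q_rev/T = −757680 / 373.1 = -2030 J/K.

ΔS = -2030 J/K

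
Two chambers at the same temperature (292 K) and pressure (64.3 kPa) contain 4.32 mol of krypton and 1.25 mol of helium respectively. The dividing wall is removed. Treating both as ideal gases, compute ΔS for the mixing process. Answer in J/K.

Mole fractions: x_A = 4.32/5.57 = 0.776, x_B = 0.224.
ΔS_mix = −R(n_A ln x_A + n_B ln x_B) = −8.314 × (4.32 ln 0.776 + 1.25 ln 0.224) = 24.7 J/K.

ΔS_mix = 24.7 J/K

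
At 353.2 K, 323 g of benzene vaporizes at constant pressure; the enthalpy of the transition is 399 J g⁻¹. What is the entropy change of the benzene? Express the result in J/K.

Heat absorbed by the substance: Q = mL = 323 × 399 = 128877 J.
At constant T, ΔS = Q_rev/T = 128877 / 353.2 = 365 J/K.

ΔS = 365 J/K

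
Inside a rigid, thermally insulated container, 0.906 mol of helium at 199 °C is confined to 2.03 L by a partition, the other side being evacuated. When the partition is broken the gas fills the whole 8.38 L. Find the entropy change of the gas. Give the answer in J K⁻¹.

ΔS_gas = 10.7 J/K

No heat is exchanged and no work is done, so the ideal-gas temperature stays constant.
Entropy is a state function; using a reversible isothermal path, ΔS_gas = nR ln(V₂/V₁) = 0.906 × 8.314 × ln(8.38/2.03) = 10.7 J/K.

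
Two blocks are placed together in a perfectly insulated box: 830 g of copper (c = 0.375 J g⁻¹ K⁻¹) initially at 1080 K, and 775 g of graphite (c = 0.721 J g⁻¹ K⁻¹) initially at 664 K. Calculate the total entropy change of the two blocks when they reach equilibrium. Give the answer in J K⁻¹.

ΔS_total = 24.5 J/K

Energy balance: T_f = (m₁c₁T₁ + m₂c₂T₂)/(m₁c₁ + m₂c₂) = 812.82 K.
ΔS₁ = m₁c₁ ln(T_f/T₁) = 311.25 × ln(812.82/1080) = -88.46 J/K.
ΔS₂ = m₂c₂ ln(T_f/T₂) = 558.775 × ln(812.82/664) = 113 J/K.
ΔS_total = -88.46 + 113 = 24.5 J/K.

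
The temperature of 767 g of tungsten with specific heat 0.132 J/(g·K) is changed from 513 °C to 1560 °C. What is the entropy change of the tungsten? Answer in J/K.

In kelvin: T₁ = 786.15 K, T₂ = 1833.15 K. ΔS = ∫dQ_rev/T = m c ln(T₂/T₁) = 767 × 0.132 × ln(1833.15/786.15) = 85.7 J/K.

ΔS = 85.7 J/K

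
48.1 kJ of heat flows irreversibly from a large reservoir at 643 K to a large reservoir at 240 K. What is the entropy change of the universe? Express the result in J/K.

ΔS_hot = −Q/T_H = −48100/643 = -74.81 J/K and ΔS_cold = +Q/T_C = 48100/240 = 200.4 J/K.
ΔS_total = -74.81 + 200.4 = 126 J/K, positive as the second law requires.

ΔS_total = 126 J/K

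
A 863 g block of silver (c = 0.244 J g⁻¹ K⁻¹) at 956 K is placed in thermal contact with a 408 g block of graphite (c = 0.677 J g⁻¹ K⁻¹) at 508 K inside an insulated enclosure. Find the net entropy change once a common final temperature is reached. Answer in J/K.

ΔS_total = 24.2 J/K

Energy balance: T_f = (m₁c₁T₁ + m₂c₂T₂)/(m₁c₁ + m₂c₂) = 701.79 K.
ΔS₁ = m₁c₁ ln(T_f/T₁) = 210.572 × ln(701.79/956) = -65.09 J/K.
ΔS₂ = m₂c₂ ln(T_f/T₂) = 276.216 × ln(701.79/508) = 89.26 J/K.
ΔS_total = -65.09 + 89.26 = 24.2 J/K.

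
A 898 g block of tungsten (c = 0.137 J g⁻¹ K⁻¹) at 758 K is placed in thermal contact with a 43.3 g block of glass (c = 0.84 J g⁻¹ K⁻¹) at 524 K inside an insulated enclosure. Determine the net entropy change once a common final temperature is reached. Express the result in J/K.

ΔS_total = 1.78 J/K

Energy balance: T_f = (m₁c₁T₁ + m₂c₂T₂)/(m₁c₁ + m₂c₂) = 704.61 K.
ΔS₁ = m₁c₁ ln(T_f/T₁) = 123.026 × ln(704.61/758) = -8.987 J/K.
ΔS₂ = m₂c₂ ln(T_f/T₂) = 36.372 × ln(704.61/524) = 10.77 J/K.
ΔS_total = -8.987 + 10.77 = 1.78 J/K.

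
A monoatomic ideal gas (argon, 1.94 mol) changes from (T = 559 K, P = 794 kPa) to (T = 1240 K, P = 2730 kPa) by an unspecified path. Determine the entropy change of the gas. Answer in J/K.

ΔS = nC_p ln(T₂/T₁) − nR ln(P₂/P₁), with C_p = 5R/2 = 20.79 J mol⁻¹ K⁻¹ for a monoatomic ideal gas.
ΔS = 1.94 × [20.79 × ln(1240/559) − 8.314 × ln(2730/794)] = 12.2 J/K.

ΔS = 12.2 J/K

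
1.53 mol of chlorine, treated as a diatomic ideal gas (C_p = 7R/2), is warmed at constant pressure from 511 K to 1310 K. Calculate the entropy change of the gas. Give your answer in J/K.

At constant pressure, ΔS = nC_p ln(T₂/T₁) with C_p = 7R/2 = 29.1 J mol⁻¹ K⁻¹.
ΔS = 1.53 × 29.1 × ln(1310/511) = 41.9 J/K.

ΔS = 41.9 J/K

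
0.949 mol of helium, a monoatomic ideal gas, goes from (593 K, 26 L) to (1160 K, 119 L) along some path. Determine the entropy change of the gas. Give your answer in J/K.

ΔS = 19.9 J/K

Entropy is a state function: ΔS = nC_V ln(T₂/T₁) + nR ln(V₂/V₁), with C_V = 3R/2 = 12.47 J mol⁻¹ K⁻¹ for a monoatomic ideal gas.
ΔS = 0.949 × [12.47 × ln(1160/593) + 8.314 × ln(119/26)] = 19.9 J/K.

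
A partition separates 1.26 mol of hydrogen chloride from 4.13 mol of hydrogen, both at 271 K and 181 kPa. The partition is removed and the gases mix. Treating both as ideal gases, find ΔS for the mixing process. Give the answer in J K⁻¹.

Mole fractions: x_A = 1.26/5.39 = 0.234, x_B = 0.766.
ΔS_mix = −R(n_A ln x_A + n_B ln x_B) = −8.314 × (1.26 ln 0.234 + 4.13 ln 0.766) = 24.4 J/K.

ΔS_mix = 24.4 J/K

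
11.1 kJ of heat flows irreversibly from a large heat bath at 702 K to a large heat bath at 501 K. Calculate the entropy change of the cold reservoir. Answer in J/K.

The cold reservoir gains heat Q, so ΔS_cold = +Q/T_C = 11100/501 = 22.2 J/K.

ΔS_cold = 22.2 J/K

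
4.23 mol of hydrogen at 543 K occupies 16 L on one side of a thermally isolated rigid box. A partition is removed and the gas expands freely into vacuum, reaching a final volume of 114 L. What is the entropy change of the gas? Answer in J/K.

For an ideal gas in free expansion Q = 0 and W = 0, so T is unchanged.
Entropy is a state function; using a reversible isothermal path, ΔS_gas = nR ln(V₂/V₁) = 4.23 × 8.314 × ln(114/16) = 69.1 J/K.

ΔS_gas = 69.1 J/K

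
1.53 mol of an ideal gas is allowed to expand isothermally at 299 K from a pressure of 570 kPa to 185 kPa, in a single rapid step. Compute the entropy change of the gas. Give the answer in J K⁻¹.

ΔS_gas = 14.3 J/K

Entropy is a state function, so ΔS_gas depends only on the end states.
For an isothermal ideal gas ΔS_gas = nR ln(P₁/P₂) = 1.53 × 8.314 × ln(570/185) = 14.3 J/K.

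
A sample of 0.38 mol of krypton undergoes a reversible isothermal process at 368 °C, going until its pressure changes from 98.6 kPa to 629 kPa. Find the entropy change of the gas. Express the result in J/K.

For an isothermal ideal gas ΔS_gas = nR ln(P₁/P₂) = 0.38 × 8.314 × ln(98.6/629) = -5.85 J/K.

ΔS_gas = -5.85 J/K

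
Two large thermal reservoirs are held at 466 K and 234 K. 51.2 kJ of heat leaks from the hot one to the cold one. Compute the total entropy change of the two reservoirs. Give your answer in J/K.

ΔS_hot = −Q/T_H = −51200/466 = -109.9 J/K and ΔS_cold = +Q/T_C = 51200/234 = 218.8 J/K.
ΔS_total = -109.9 + 218.8 = 109 J/K, positive as the second law requires.

ΔS_total = 109 J/K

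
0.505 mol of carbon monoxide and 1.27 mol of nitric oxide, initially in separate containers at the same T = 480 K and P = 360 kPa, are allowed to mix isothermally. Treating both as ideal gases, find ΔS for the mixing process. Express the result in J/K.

ΔS_mix = 8.81 J/K

Mole fractions: x_A = 0.505/1.77 = 0.285, x_B = 0.715.
ΔS_mix = −R(n_A ln x_A + n_B ln x_B) = −8.314 × (0.505 ln 0.285 + 1.27 ln 0.715) = 8.81 J/K.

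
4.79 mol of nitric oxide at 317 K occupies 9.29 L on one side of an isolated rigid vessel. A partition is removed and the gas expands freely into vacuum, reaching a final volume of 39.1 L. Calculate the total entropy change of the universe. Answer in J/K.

ΔS_universe = 57.2 J/K

For an ideal gas in free expansion Q = 0 and W = 0, so T is unchanged.
Entropy is a state function; using a reversible isothermal path, ΔS_gas = nR ln(V₂/V₁) = 4.79 × 8.314 × ln(39.1/9.29) = 57.2 J/K.
The insulated surroundings exchange no heat, so ΔS_surr = 0 and ΔS_universe = ΔS_gas.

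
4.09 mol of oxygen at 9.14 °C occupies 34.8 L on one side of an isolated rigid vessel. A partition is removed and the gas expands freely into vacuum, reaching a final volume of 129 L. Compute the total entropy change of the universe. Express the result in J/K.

ΔS_universe = 44.6 J/K

No heat is exchanged and no work is done, so the ideal-gas temperature stays constant.
Entropy is a state function; using a reversible isothermal path, ΔS_gas = nR ln(V₂/V₁) = 4.09 × 8.314 × ln(129/34.8) = 44.6 J/K.
The insulated surroundings exchange no heat, so ΔS_surr = 0 and ΔS_universe = ΔS_gas.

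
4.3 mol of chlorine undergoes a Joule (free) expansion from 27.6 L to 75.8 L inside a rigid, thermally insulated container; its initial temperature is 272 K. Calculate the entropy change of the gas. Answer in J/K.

ΔS_gas = 36.1 J/K

No heat is exchanged and no work is done, so the ideal-gas temperature stays constant.
Entropy is a state function; using a reversible isothermal path, ΔS_gas = nR ln(V₂/V₁) = 4.3 × 8.314 × ln(75.8/27.6) = 36.1 J/K.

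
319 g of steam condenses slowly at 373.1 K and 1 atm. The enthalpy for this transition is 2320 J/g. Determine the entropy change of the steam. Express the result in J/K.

Heat released by the substance: Q = −mL = −319 × 2320 = −740080 J.
At constant T, ΔS = Q_rev/T = −740080 / 373.1 = -1980 J/K.

ΔS = -1980 J/K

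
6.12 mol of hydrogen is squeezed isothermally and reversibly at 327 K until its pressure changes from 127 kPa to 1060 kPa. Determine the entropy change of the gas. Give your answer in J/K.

ΔS_gas = -108 J/K

For an isothermal ideal gas ΔS_gas = nR ln(P₁/P₂) = 6.12 × 8.314 × ln(127/1060) = -108 J/K.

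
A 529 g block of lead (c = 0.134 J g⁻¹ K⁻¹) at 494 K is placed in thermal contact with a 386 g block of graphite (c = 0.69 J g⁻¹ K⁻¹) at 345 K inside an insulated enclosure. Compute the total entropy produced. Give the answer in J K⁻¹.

ΔS_total = 3.86 J/K

Energy balance: T_f = (m₁c₁T₁ + m₂c₂T₂)/(m₁c₁ + m₂c₂) = 376.32 K.
ΔS₁ = m₁c₁ ln(T_f/T₁) = 70.886 × ln(376.32/494) = -19.288 J/K.
ΔS₂ = m₂c₂ ln(T_f/T₂) = 266.34 × ln(376.32/345) = 23.144 J/K.
ΔS_total = -19.288 + 23.144 = 3.86 J/K.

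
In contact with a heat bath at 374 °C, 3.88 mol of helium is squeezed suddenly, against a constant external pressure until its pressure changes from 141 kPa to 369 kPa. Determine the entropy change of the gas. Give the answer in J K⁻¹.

Entropy is a state function, so ΔS_gas depends only on the end states.
For an isothermal ideal gas ΔS_gas = nR ln(P₁/P₂) = 3.88 × 8.314 × ln(141/369) = -31 J/K.

ΔS_gas = -31 J/K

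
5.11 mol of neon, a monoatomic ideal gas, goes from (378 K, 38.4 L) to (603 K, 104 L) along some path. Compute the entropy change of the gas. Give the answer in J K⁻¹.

ΔS = 72.1 J/K

Entropy is a state function: ΔS = nC_V ln(T₂/T₁) + nR ln(V₂/V₁), with C_V = 3R/2 = 12.47 J mol⁻¹ K⁻¹ for a monoatomic ideal gas.
ΔS = 5.11 × [12.47 × ln(603/378) + 8.314 × ln(104/38.4)] = 72.1 J/K.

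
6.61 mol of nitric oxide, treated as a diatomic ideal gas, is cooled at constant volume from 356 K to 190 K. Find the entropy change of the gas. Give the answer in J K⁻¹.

ΔS = -86.3 J/K

At constant volume, ΔS = nC_V ln(T₂/T₁) with C_V = 5R/2 = 20.79 J mol⁻¹ K⁻¹.
ΔS = 6.61 × 20.79 × ln(190/356) = -86.3 J/K.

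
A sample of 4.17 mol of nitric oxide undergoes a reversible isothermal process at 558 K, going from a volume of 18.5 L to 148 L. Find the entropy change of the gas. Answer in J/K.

ΔS_gas = 72.1 J/K

For an isothermal ideal gas ΔS_gas = nR ln(V₂/V₁) = 4.17 × 8.314 × ln(148/18.5) = 72.1 J/K.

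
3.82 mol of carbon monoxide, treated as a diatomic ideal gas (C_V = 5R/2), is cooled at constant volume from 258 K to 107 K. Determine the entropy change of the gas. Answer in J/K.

ΔS = -69.9 J/K

At constant volume, ΔS = nC_V ln(T₂/T₁) with C_V = 5R/2 = 20.79 J mol⁻¹ K⁻¹.
ΔS = 3.82 × 20.79 × ln(107/258) = -69.9 J/K.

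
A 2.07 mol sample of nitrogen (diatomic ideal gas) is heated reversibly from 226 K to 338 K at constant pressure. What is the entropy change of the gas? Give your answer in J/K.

ΔS = 24.2 J/K

At constant pressure, ΔS = nC_p ln(T₂/T₁) with C_p = 7R/2 = 29.1 J mol⁻¹ K⁻¹.
ΔS = 2.07 × 29.1 × ln(338/226) = 24.2 J/K.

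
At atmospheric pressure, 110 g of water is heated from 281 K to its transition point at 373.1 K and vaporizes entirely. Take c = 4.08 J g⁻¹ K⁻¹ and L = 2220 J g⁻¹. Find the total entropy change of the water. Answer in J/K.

Warming step: ΔS₁ = m c ln(T_tr/T_i) = 110 × 4.08 × ln(373.1/281) = 127.2 J/K.
Phase change: ΔS₂ = +mL/T_tr = 110 × 2220 / 373.1 = 654.5 J/K.
ΔS_total = (127.2) + (654.5) = 782 J/K.

ΔS = 782 J/K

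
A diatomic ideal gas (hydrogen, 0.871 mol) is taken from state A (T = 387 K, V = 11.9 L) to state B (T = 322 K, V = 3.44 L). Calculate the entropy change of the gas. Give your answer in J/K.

Entropy is a state function: ΔS = nC_V ln(T₂/T₁) + nR ln(V₂/V₁), with C_V = 5R/2 = 20.79 J mol⁻¹ K⁻¹ for a diatomic ideal gas.
ΔS = 0.871 × [20.79 × ln(322/387) + 8.314 × ln(3.44/11.9)] = -12.3 J/K.

ΔS = -12.3 J/K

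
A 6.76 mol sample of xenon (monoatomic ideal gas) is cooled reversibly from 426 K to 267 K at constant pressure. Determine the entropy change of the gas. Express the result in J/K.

ΔS = -65.6 J/K

At constant pressure, ΔS = nC_p ln(T₂/T₁) with C_p = 5R/2 = 20.79 J mol⁻¹ K⁻¹.
ΔS = 6.76 × 20.79 × ln(267/426) = -65.6 J/K.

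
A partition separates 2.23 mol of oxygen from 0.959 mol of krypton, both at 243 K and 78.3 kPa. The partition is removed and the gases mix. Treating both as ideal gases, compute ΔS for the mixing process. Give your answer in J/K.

Mole fractions: x_A = 2.23/3.19 = 0.699, x_B = 0.301.
ΔS_mix = −R(n_A ln x_A + n_B ln x_B) = −8.314 × (2.23 ln 0.699 + 0.959 ln 0.301) = 16.2 J/K.

ΔS_mix = 16.2 J/K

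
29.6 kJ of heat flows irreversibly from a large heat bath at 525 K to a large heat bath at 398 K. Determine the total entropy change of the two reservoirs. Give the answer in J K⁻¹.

ΔS_hot = −Q/T_H = −29600/525 = -56.38 J/K and ΔS_cold = +Q/T_C = 29600/398 = 74.37 J/K.
ΔS_total = -56.38 + 74.37 = 18 J/K, positive as the second law requires.

ΔS_total = 18 J/K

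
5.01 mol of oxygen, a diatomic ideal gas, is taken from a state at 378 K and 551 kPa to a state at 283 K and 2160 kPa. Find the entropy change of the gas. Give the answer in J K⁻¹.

ΔS = -99.1 J/K

ΔS = nC_p ln(T₂/T₁) − nR ln(P₂/P₁), with C_p = 7R/2 = 29.1 J mol⁻¹ K⁻¹ for a diatomic ideal gas.
ΔS = 5.01 × [29.1 × ln(283/378) − 8.314 × ln(2160/551)] = -99.1 J/K.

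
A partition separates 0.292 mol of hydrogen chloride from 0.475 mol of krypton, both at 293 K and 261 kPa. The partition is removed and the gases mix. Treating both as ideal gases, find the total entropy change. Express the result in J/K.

Mole fractions: x_A = 0.292/0.767 = 0.381, x_B = 0.619.
ΔS_mix = −R(n_A ln x_A + n_B ln x_B) = −8.314 × (0.292 ln 0.381 + 0.475 ln 0.619) = 4.24 J/K.

ΔS_mix = 4.24 J/K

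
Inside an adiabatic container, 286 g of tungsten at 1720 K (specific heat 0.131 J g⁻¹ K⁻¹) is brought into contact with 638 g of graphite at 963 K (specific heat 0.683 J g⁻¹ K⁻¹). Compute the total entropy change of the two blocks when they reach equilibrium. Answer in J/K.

ΔS_total = 6.84 J/K

Energy balance: T_f = (m₁c₁T₁ + m₂c₂T₂)/(m₁c₁ + m₂c₂) = 1022.9 K.
ΔS₁ = m₁c₁ ln(T_f/T₁) = 37.466 × ln(1022.9/1720) = -19.47 J/K.
ΔS₂ = m₂c₂ ln(T_f/T₂) = 435.754 × ln(1022.9/963) = 26.31 J/K.
ΔS_total = -19.47 + 26.31 = 6.84 J/K.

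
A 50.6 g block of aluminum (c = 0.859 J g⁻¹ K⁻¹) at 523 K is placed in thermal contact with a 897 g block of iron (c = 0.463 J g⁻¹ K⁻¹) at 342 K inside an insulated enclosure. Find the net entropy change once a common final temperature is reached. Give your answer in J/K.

ΔS_total = 3.98 J/K

Energy balance: T_f = (m₁c₁T₁ + m₂c₂T₂)/(m₁c₁ + m₂c₂) = 359.15 K.
ΔS₁ = m₁c₁ ln(T_f/T₁) = 43.4654 × ln(359.15/523) = -16.34 J/K.
ΔS₂ = m₂c₂ ln(T_f/T₂) = 415.311 × ln(359.15/342) = 20.32 J/K.
ΔS_total = -16.34 + 20.32 = 3.98 J/K.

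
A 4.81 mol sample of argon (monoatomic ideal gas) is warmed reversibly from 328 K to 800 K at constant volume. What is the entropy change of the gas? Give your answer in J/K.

ΔS = 53.5 J/K

At constant volume, ΔS = nC_V ln(T₂/T₁) with C_V = 3R/2 = 12.47 J mol⁻¹ K⁻¹.
ΔS = 4.81 × 12.47 × ln(800/328) = 53.5 J/K.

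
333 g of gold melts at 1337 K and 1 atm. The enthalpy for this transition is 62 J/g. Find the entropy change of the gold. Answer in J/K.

Heat absorbed by the substance: Q = mL = 333 × 62 = 20646 J.
At constant T, ΔS = Q_rev/T = 20646 / 1337 = 15.4 J/K.

ΔS = 15.4 J/K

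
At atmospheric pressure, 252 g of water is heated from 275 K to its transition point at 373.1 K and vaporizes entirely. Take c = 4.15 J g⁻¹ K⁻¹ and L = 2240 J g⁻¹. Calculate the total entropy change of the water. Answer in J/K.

Warming step: ΔS₁ = m c ln(T_tr/T_i) = 252 × 4.15 × ln(373.1/275) = 319 J/K.
Phase change: ΔS₂ = +mL/T_tr = 252 × 2240 / 373.1 = 1513 J/K.
ΔS_total = (319) + (1513) = 1830 J/K.

ΔS = 1830 J/K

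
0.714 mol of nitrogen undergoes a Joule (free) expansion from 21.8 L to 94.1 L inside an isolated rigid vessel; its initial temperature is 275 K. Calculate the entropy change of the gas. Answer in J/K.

ΔS_gas = 8.68 J/K

For an ideal gas in free expansion Q = 0 and W = 0, so T is unchanged.
Entropy is a state function; using a reversible isothermal path, ΔS_gas = nR ln(V₂/V₁) = 0.714 × 8.314 × ln(94.1/21.8) = 8.68 J/K.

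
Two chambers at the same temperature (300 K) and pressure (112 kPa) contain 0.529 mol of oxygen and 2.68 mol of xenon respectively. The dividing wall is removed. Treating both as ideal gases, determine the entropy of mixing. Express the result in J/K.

ΔS_mix = 11.9 J/K

Mole fractions: x_A = 0.529/3.21 = 0.165, x_B = 0.835.
ΔS_mix = −R(n_A ln x_A + n_B ln x_B) = −8.314 × (0.529 ln 0.165 + 2.68 ln 0.835) = 11.9 J/K.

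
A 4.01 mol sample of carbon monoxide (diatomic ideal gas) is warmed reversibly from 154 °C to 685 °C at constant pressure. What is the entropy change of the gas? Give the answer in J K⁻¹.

In kelvin: T₁ = 427.15 K, T₂ = 958.15 K. At constant pressure, ΔS = nC_p ln(T₂/T₁) with C_p = 7R/2 = 29.1 J mol⁻¹ K⁻¹.
ΔS = 4.01 × 29.1 × ln(958.15/427.15) = 94.3 J/K.

ΔS = 94.3 J/K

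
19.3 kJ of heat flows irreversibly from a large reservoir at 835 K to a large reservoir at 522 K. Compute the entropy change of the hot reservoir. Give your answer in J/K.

ΔS_hot = -23.1 J/K

The hot reservoir loses heat Q, so ΔS_hot = −Q/T_H = −19300/835 = -23.1 J/K.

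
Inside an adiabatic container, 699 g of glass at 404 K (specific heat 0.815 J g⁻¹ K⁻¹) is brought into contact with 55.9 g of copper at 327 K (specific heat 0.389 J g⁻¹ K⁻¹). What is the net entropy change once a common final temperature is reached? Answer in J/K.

ΔS_total = 0.439 J/K

Energy balance: T_f = (m₁c₁T₁ + m₂c₂T₂)/(m₁c₁ + m₂c₂) = 401.17 K.
ΔS₁ = m₁c₁ ln(T_f/T₁) = 569.685 × ln(401.17/404) = -4.006 J/K.
ΔS₂ = m₂c₂ ln(T_f/T₂) = 21.7451 × ln(401.17/327) = 4.445 J/K.
ΔS_total = -4.006 + 4.445 = 0.439 J/K.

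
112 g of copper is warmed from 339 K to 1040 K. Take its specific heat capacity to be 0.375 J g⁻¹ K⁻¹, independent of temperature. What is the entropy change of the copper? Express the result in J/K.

ΔS = ∫dQ_rev/T = m c ln(T₂/T₁) = 112 × 0.375 × ln(1040/339) = 47.1 J/K.

ΔS = 47.1 J/K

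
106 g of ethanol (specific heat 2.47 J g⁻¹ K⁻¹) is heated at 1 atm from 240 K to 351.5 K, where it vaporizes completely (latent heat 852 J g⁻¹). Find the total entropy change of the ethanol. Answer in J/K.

Warming step: ΔS₁ = m c ln(T_tr/T_i) = 106 × 2.47 × ln(351.5/240) = 99.9 J/K.
Phase change: ΔS₂ = +mL/T_tr = 106 × 852 / 351.5 = 256.9 J/K.
ΔS_total = (99.9) + (256.9) = 357 J/K.

ΔS = 357 J/K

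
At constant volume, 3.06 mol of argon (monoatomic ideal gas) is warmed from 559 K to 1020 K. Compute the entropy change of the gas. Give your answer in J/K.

ΔS = 23 J/K

At constant volume, ΔS = nC_V ln(T₂/T₁) with C_V = 3R/2 = 12.47 J mol⁻¹ K⁻¹.
ΔS = 3.06 × 12.47 × ln(1020/559) = 23 J/K.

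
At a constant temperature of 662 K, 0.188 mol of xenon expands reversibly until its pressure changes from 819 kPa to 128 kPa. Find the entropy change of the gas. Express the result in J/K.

For an isothermal ideal gas ΔS_gas = nR ln(P₁/P₂) = 0.188 × 8.314 × ln(819/128) = 2.9 J/K.

ΔS_gas = 2.9 J/K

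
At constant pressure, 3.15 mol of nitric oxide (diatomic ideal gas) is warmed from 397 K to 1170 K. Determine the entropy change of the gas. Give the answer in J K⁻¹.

ΔS = 99.1 J/K

At constant pressure, ΔS = nC_p ln(T₂/T₁) with C_p = 7R/2 = 29.1 J mol⁻¹ K⁻¹.
ΔS = 3.15 × 29.1 × ln(1170/397) = 99.1 J/K.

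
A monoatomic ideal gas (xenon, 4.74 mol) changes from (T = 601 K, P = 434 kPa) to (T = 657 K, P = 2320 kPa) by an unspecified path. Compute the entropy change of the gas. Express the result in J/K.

ΔS = -57.3 J/K

ΔS = nC_p ln(T₂/T₁) − nR ln(P₂/P₁), with C_p = 5R/2 = 20.79 J mol⁻¹ K⁻¹ for a monoatomic ideal gas.
ΔS = 4.74 × [20.79 × ln(657/601) − 8.314 × ln(2320/434)] = -57.3 J/K.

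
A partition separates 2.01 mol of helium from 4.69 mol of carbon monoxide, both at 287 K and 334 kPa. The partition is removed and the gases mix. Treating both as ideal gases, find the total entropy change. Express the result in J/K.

Mole fractions: x_A = 2.01/6.7 = 0.3, x_B = 0.7.
ΔS_mix = −R(n_A ln x_A + n_B ln x_B) = −8.314 × (2.01 ln 0.3 + 4.69 ln 0.7) = 34 J/K.

ΔS_mix = 34 J/K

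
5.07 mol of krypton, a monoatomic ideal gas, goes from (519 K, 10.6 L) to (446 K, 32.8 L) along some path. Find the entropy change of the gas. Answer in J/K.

ΔS = 38 J/K

Entropy is a state function: ΔS = nC_V ln(T₂/T₁) + nR ln(V₂/V₁), with C_V = 3R/2 = 12.47 J mol⁻¹ K⁻¹ for a monoatomic ideal gas.
ΔS = 5.07 × [12.47 × ln(446/519) + 8.314 × ln(32.8/10.6)] = 38 J/K.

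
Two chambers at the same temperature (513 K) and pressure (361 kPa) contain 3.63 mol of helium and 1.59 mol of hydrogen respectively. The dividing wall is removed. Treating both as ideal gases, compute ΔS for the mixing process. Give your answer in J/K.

Mole fractions: x_A = 3.63/5.22 = 0.695, x_B = 0.305.
ΔS_mix = −R(n_A ln x_A + n_B ln x_B) = −8.314 × (3.63 ln 0.695 + 1.59 ln 0.305) = 26.7 J/K.

ΔS_mix = 26.7 J/K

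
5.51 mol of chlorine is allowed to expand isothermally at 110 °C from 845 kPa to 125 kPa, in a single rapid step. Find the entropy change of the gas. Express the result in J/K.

Entropy is a state function, so ΔS_gas depends only on the end states.
For an isothermal ideal gas ΔS_gas = nR ln(P₁/P₂) = 5.51 × 8.314 × ln(845/125) = 87.5 J/K.

ΔS_gas = 87.5 J/K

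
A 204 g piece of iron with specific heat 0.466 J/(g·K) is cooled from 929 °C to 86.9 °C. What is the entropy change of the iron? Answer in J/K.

In kelvin: T₁ = 1202.15 K, T₂ = 360.05 K. ΔS = ∫dQ_rev/T = m c ln(T₂/T₁) = 204 × 0.466 × ln(360.05/1202.15) = -115 J/K.

ΔS = -115 J/K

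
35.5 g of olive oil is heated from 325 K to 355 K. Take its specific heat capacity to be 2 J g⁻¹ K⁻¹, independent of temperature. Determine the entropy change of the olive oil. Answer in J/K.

ΔS = 6.27 J/K

ΔS = ∫dQ_rev/T = m c ln(T₂/T₁) = 35.5 × 2 × ln(355/325) = 6.27 J/K.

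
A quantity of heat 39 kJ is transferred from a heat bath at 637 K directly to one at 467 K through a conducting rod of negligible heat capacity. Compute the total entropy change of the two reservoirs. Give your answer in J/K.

ΔS_total = 22.3 J/K

ΔS_hot = −Q/T_H = −39000/637 = -61.22 J/K and ΔS_cold = +Q/T_C = 39000/467 = 83.51 J/K.
ΔS_total = -61.22 + 83.51 = 22.3 J/K, positive as the second law requires.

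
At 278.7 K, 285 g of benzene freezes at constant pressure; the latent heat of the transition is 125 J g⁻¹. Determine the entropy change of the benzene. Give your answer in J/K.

ΔS = -128 J/K

Heat released by the substance: Q = −mL = −285 × 125 = −35625 J.
At constant T, ΔS = Q_rev/T = −35625 / 278.7 = -128 J/K.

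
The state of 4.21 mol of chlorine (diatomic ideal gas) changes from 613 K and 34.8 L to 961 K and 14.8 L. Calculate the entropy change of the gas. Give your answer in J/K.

Entropy is a state function: ΔS = nC_V ln(T₂/T₁) + nR ln(V₂/V₁), with C_V = 5R/2 = 20.79 J mol⁻¹ K⁻¹ for a diatomic ideal gas.
ΔS = 4.21 × [20.79 × ln(961/613) + 8.314 × ln(14.8/34.8)] = 9.42 J/K.

ΔS = 9.42 J/K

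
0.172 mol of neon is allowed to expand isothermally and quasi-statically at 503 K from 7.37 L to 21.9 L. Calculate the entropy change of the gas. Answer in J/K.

ΔS_gas = 1.56 J/K

For an isothermal ideal gas ΔS_gas = nR ln(V₂/V₁) = 0.172 × 8.314 × ln(21.9/7.37) = 1.56 J/K.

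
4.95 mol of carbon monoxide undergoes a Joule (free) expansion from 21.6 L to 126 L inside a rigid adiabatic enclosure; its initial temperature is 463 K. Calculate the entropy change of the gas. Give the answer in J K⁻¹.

No heat is exchanged and no work is done, so the ideal-gas temperature stays constant.
Entropy is a state function; using a reversible isothermal path, ΔS_gas = nR ln(V₂/V₁) = 4.95 × 8.314 × ln(126/21.6) = 72.6 J/K.

ΔS_gas = 72.6 J/K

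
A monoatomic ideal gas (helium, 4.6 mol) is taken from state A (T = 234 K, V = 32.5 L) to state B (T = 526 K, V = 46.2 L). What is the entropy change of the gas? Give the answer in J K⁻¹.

ΔS = 59.9 J/K

Entropy is a state function: ΔS = nC_V ln(T₂/T₁) + nR ln(V₂/V₁), with C_V = 3R/2 = 12.47 J mol⁻¹ K⁻¹ for a monoatomic ideal gas.
ΔS = 4.6 × [12.47 × ln(526/234) + 8.314 × ln(46.2/32.5)] = 59.9 J/K.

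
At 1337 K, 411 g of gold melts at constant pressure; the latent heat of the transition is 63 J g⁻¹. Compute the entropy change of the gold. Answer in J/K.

ΔS = 19.4 J/K

Heat absorbed by the substance: Q = mL = 411 × 63 = 25893 J.
At constant T, ΔS = Q_rev/T = 25893 / 1337 = 19.4 J/K.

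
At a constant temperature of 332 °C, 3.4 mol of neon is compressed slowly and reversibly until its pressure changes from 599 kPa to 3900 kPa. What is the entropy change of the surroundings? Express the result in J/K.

For an isothermal ideal gas ΔS_gas = nR ln(P₁/P₂) = 3.4 × 8.314 × ln(599/3900) = -53 J/K.
The process is reversible, so ΔS_surr = −ΔS_gas = 53 J/K and ΔS_universe = 0.

ΔS_surr = 53 J/K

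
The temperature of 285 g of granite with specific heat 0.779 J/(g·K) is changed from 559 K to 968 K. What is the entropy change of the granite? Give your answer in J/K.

ΔS = 122 J/K

ΔS = ∫dQ_rev/T = m c ln(T₂/T₁) = 285 × 0.779 × ln(968/559) = 122 J/K.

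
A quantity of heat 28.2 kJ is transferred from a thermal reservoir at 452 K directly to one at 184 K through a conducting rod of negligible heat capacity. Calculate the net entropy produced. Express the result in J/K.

ΔS_hot = −Q/T_H = −28200/452 = -62.39 J/K and ΔS_cold = +Q/T_C = 28200/184 = 153.3 J/K.
ΔS_total = -62.39 + 153.3 = 90.9 J/K, positive as the second law requires.

ΔS_total = 90.9 J/K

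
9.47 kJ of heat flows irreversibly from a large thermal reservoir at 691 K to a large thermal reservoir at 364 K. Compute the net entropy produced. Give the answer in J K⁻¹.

ΔS_hot = −Q/T_H = −9470/691 = -13.7 J/K and ΔS_cold = +Q/T_C = 9470/364 = 26.02 J/K.
ΔS_total = -13.7 + 26.02 = 12.3 J/K, positive as the second law requires.

ΔS_total = 12.3 J/K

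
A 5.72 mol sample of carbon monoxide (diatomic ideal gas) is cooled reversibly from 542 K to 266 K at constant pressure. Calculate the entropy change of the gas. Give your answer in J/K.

ΔS = -118 J/K

At constant pressure, ΔS = nC_p ln(T₂/T₁) with C_p = 7R/2 = 29.1 J mol⁻¹ K⁻¹.
ΔS = 5.72 × 29.1 × ln(266/542) = -118 J/K.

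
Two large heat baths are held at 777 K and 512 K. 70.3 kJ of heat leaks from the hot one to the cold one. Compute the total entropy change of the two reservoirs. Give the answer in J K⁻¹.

ΔS_hot = −Q/T_H = −70300/777 = -90.48 J/K and ΔS_cold = +Q/T_C = 70300/512 = 137.3 J/K.
ΔS_total = -90.48 + 137.3 = 46.8 J/K, positive as the second law requires.

ΔS_total = 46.8 J/K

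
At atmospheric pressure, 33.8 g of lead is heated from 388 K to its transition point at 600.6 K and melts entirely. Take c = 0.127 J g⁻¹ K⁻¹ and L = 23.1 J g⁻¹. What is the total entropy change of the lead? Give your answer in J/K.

ΔS = 3.18 J/K

Warming step: ΔS₁ = m c ln(T_tr/T_i) = 33.8 × 0.127 × ln(600.6/388) = 1.876 J/K.
Phase change: ΔS₂ = +mL/T_tr = 33.8 × 23.1 / 600.6 = 1.3 J/K.
ΔS_total = (1.876) + (1.3) = 3.18 J/K.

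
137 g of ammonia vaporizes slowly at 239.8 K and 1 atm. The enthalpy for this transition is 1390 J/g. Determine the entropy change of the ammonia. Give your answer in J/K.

ΔS = 794 J/K

Heat absorbed by the substance: Q = mL = 137 × 1390 = 190430 J.
At constant T, ΔS = Q_rev/T = 190430 / 239.8 = 794 J/K.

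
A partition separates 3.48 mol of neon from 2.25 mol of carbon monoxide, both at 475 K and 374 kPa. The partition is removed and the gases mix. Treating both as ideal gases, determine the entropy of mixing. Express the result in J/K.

ΔS_mix = 31.9 J/K

Mole fractions: x_A = 3.48/5.73 = 0.607, x_B = 0.393.
ΔS_mix = −R(n_A ln x_A + n_B ln x_B) = −8.314 × (3.48 ln 0.607 + 2.25 ln 0.393) = 31.9 J/K.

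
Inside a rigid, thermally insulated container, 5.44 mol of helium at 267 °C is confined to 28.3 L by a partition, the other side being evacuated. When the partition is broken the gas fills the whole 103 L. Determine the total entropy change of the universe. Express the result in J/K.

ΔS_universe = 58.4 J/K

No heat is exchanged and no work is done, so the ideal-gas temperature stays constant.
Entropy is a state function; using a reversible isothermal path, ΔS_gas = nR ln(V₂/V₁) = 5.44 × 8.314 × ln(103/28.3) = 58.4 J/K.
The insulated surroundings exchange no heat, so ΔS_surr = 0 and ΔS_universe = ΔS_gas.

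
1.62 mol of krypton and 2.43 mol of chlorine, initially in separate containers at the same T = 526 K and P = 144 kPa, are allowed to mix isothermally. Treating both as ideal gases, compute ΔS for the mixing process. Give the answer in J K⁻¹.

ΔS_mix = 22.7 J/K

Mole fractions: x_A = 1.62/4.05 = 0.4, x_B = 0.6.
ΔS_mix = −R(n_A ln x_A + n_B ln x_B) = −8.314 × (1.62 ln 0.4 + 2.43 ln 0.6) = 22.7 J/K.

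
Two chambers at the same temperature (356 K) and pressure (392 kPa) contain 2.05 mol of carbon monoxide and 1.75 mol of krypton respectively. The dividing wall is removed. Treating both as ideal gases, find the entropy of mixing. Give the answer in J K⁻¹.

Mole fractions: x_A = 2.05/3.8 = 0.539, x_B = 0.461.
ΔS_mix = −R(n_A ln x_A + n_B ln x_B) = −8.314 × (2.05 ln 0.539 + 1.75 ln 0.461) = 21.8 J/K.

ΔS_mix = 21.8 J/K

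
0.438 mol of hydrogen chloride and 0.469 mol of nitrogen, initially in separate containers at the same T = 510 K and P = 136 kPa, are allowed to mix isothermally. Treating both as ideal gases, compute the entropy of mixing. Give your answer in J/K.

ΔS_mix = 5.22 J/K

Mole fractions: x_A = 0.438/0.907 = 0.483, x_B = 0.517.
ΔS_mix = −R(n_A ln x_A + n_B ln x_B) = −8.314 × (0.438 ln 0.483 + 0.469 ln 0.517) = 5.22 J/K.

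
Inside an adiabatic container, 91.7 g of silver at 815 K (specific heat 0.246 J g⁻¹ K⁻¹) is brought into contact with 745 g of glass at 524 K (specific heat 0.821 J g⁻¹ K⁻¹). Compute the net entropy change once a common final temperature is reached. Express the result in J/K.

Energy balance: T_f = (m₁c₁T₁ + m₂c₂T₂)/(m₁c₁ + m₂c₂) = 534.35 K.
ΔS₁ = m₁c₁ ln(T_f/T₁) = 22.5582 × ln(534.35/815) = -9.523 J/K.
ΔS₂ = m₂c₂ ln(T_f/T₂) = 611.645 × ln(534.35/524) = 11.96 J/K.
ΔS_total = -9.523 + 11.96 = 2.44 J/K.

ΔS_total = 2.44 J/K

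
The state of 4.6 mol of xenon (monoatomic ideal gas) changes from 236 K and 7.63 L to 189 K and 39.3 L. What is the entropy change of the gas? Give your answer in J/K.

Entropy is a state function: ΔS = nC_V ln(T₂/T₁) + nR ln(V₂/V₁), with C_V = 3R/2 = 12.47 J mol⁻¹ K⁻¹ for a monoatomic ideal gas.
ΔS = 4.6 × [12.47 × ln(189/236) + 8.314 × ln(39.3/7.63)] = 49.9 J/K.

ΔS = 49.9 J/K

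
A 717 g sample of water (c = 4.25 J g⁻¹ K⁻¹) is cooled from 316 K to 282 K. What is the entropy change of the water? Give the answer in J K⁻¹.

ΔS = ∫dQ_rev/T = m c ln(T₂/T₁) = 717 × 4.25 × ln(282/316) = -347 J/K.

ΔS = -347 J/K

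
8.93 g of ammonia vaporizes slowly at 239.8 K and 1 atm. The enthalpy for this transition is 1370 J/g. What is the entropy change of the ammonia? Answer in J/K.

Heat absorbed by the substance: Q = mL = 8.93 × 1370 = 12234.1 J.
At constant T, ΔS = Q_rev/T = 12234.1 / 239.8 = 51 J/K.

ΔS = 51 J/K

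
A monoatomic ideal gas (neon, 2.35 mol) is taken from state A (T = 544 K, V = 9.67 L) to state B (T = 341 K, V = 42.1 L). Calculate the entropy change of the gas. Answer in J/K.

ΔS = 15.1 J/K

Entropy is a state function: ΔS = nC_V ln(T₂/T₁) + nR ln(V₂/V₁), with C_V = 3R/2 = 12.47 J mol⁻¹ K⁻¹ for a monoatomic ideal gas.
ΔS = 2.35 × [12.47 × ln(341/544) + 8.314 × ln(42.1/9.67)] = 15.1 J/K.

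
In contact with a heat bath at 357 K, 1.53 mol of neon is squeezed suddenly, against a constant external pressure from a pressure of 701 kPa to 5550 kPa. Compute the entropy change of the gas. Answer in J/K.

Entropy is a state function, so ΔS_gas depends only on the end states.
For an isothermal ideal gas ΔS_gas = nR ln(P₁/P₂) = 1.53 × 8.314 × ln(701/5550) = -26.3 J/K.

ΔS_gas = -26.3 J/K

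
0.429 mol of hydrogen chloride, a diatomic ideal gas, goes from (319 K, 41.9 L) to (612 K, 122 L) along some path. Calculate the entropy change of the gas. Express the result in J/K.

Entropy is a state function: ΔS = nC_V ln(T₂/T₁) + nR ln(V₂/V₁), with C_V = 5R/2 = 20.79 J mol⁻¹ K⁻¹ for a diatomic ideal gas.
ΔS = 0.429 × [20.79 × ln(612/319) + 8.314 × ln(122/41.9)] = 9.62 J/K.

ΔS = 9.62 J/K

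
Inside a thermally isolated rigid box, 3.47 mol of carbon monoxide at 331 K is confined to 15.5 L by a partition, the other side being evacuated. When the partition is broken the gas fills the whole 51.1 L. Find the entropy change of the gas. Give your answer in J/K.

ΔS_gas = 34.4 J/K

For an ideal gas in free expansion Q = 0 and W = 0, so T is unchanged.
Entropy is a state function; using a reversible isothermal path, ΔS_gas = nR ln(V₂/V₁) = 3.47 × 8.314 × ln(51.1/15.5) = 34.4 J/K.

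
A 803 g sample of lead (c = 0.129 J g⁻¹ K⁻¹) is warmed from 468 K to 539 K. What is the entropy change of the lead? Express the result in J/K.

ΔS = ∫dQ_rev/T = m c ln(T₂/T₁) = 803 × 0.129 × ln(539/468) = 14.6 J/K.

ΔS = 14.6 J/K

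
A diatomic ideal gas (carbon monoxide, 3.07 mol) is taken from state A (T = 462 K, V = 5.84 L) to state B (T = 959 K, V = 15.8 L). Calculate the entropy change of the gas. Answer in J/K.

Entropy is a state function: ΔS = nC_V ln(T₂/T₁) + nR ln(V₂/V₁), with C_V = 5R/2 = 20.79 J mol⁻¹ K⁻¹ for a diatomic ideal gas.
ΔS = 3.07 × [20.79 × ln(959/462) + 8.314 × ln(15.8/5.84)] = 72 J/K.

ΔS = 72 J/K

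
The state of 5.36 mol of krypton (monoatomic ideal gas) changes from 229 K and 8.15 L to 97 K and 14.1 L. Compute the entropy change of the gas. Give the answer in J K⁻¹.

ΔS = -33 J/K

Entropy is a state function: ΔS = nC_V ln(T₂/T₁) + nR ln(V₂/V₁), with C_V = 3R/2 = 12.47 J mol⁻¹ K⁻¹ for a monoatomic ideal gas.
ΔS = 5.36 × [12.47 × ln(97/229) + 8.314 × ln(14.1/8.15)] = -33 J/K.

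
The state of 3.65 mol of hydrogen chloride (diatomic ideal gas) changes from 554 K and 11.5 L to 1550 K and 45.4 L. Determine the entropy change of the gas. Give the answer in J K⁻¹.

ΔS = 120 J/K

Entropy is a state function: ΔS = nC_V ln(T₂/T₁) + nR ln(V₂/V₁), with C_V = 5R/2 = 20.79 J mol⁻¹ K⁻¹ for a diatomic ideal gas.
ΔS = 3.65 × [20.79 × ln(1550/554) + 8.314 × ln(45.4/11.5)] = 120 J/K.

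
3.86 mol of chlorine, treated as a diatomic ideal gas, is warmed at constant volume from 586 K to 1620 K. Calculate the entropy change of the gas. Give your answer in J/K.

At constant volume, ΔS = nC_V ln(T₂/T₁) with C_V = 5R/2 = 20.79 J mol⁻¹ K⁻¹.
ΔS = 3.86 × 20.79 × ln(1620/586) = 81.6 J/K.

ΔS = 81.6 J/K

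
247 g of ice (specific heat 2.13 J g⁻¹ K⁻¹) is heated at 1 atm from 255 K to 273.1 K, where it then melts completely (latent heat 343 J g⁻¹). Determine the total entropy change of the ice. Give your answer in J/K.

Warming step: ΔS₁ = m c ln(T_tr/T_i) = 247 × 2.13 × ln(273.1/255) = 36.08 J/K.
Phase change: ΔS₂ = +mL/T_tr = 247 × 343 / 273.1 = 310.2 J/K.
ΔS_total = (36.08) + (310.2) = 346 J/K.

ΔS = 346 J/K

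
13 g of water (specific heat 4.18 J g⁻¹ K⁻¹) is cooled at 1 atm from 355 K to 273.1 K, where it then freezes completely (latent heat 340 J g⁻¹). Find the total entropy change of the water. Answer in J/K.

ΔS = -30.4 J/K

Cooling step: ΔS₁ = m c ln(T_tr/T_i) = 13 × 4.18 × ln(273.1/355) = -14.25 J/K.
Phase change: ΔS₂ = −mL/T_tr = −13 × 340 / 273.1 = -16.18 J/K.
ΔS_total = (-14.25) + (-16.18) = -30.4 J/K.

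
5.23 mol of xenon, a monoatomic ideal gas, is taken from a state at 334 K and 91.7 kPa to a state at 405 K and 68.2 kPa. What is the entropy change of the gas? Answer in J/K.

ΔS = nC_p ln(T₂/T₁) − nR ln(P₂/P₁), with C_p = 5R/2 = 20.79 J mol⁻¹ K⁻¹ for a monoatomic ideal gas.
ΔS = 5.23 × [20.79 × ln(405/334) − 8.314 × ln(68.2/91.7)] = 33.8 J/K.

ΔS = 33.8 J/K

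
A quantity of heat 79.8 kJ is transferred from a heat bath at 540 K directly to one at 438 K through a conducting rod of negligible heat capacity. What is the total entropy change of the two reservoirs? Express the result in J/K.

ΔS_hot = −Q/T_H = −79800/540 = -147.8 J/K and ΔS_cold = +Q/T_C = 79800/438 = 182.2 J/K.
ΔS_total = -147.8 + 182.2 = 34.4 J/K, positive as the second law requires.

ΔS_total = 34.4 J/K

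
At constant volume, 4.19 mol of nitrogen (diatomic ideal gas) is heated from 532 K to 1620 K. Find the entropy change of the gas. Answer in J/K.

At constant volume, ΔS = nC_V ln(T₂/T₁) with C_V = 5R/2 = 20.79 J mol⁻¹ K⁻¹.
ΔS = 4.19 × 20.79 × ln(1620/532) = 97 J/K.

ΔS = 97 J/K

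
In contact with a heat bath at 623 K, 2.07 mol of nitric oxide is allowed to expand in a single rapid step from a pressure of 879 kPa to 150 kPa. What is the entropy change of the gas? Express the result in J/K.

ΔS_gas = 30.4 J/K

Entropy is a state function, so ΔS_gas depends only on the end states.
For an isothermal ideal gas ΔS_gas = nR ln(P₁/P₂) = 2.07 × 8.314 × ln(879/150) = 30.4 J/K.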